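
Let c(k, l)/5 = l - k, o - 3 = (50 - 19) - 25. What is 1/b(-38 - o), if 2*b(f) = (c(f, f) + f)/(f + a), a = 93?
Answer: -92/47 ≈ -1.9574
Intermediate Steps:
o = 9 (o = 3 + ((50 - 19) - 25) = 3 + (31 - 25) = 3 + 6 = 9)
c(k, l) = -5*k + 5*l (c(k, l) = 5*(l - k) = -5*k + 5*l)
b(f) = f/(2*(93 + f)) (b(f) = (((-5*f + 5*f) + f)/(f + 93))/2 = ((0 + f)/(93 + f))/2 = (f/(93 + f))/2 = f/(2*(93 + f)))
1/b(-38 - o) = 1/((-38 - 1*9)/(2*(93 + (-38 - 1*9)))) = 1/((-38 - 9)/(2*(93 + (-38 - 9)))) = 1/((½)*(-47)/(93 - 47)) = 1/((½)*(-47)/46) = 1/((½)*(-47)*(1/46)) = 1/(-47/92) = -92/47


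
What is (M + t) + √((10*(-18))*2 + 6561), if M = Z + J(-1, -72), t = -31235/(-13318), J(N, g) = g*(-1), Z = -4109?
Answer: -53733531/13318 + 3*√689 ≈ -3955.9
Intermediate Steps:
J(N, g) = -g
t = 31235/13318 (t = -31235*(-1/13318) = 31235/13318 ≈ 2.3453)
M = -4037 (M = -4109 - 1*(-72) = -4109 + 72 = -4037)
(M + t) + √((10*(-18))*2 + 6561) = (-4037 + 31235/13318) + √((10*(-18))*2 + 6561) = -53733531/13318 + √(-180*2 + 6561) = -53733531/13318 + √(-360 + 6561) = -53733531/13318 + √6201 = -53733531/13318 + 3*√689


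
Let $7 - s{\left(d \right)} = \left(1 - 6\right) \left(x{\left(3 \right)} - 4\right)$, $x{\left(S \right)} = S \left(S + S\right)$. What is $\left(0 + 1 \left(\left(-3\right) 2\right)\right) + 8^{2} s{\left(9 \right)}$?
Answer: $4922$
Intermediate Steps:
$x{\left(S \right)} = 2 S^{2}$ ($x{\left(S \right)} = S 2 S = 2 S^{2}$)
$s{\left(d \right)} = 77$ ($s{\left(d \right)} = 7 - \left(1 - 6\right) \left(2 \cdot 3^{2} - 4\right) = 7 - - 5 \left(2 \cdot 9 - 4\right) = 7 - - 5 \left(18 - 4\right) = 7 - \left(-5\right) 14 = 7 - -70 = 7 + 70 = 77$)
$\left(0 + 1 \left(\left(-3\right) 2\right)\right) + 8^{2} s{\left(9 \right)} = \left(0 + 1 \left(\left(-3\right) 2\right)\right) + 8^{2} \cdot 77 = \left(0 + 1 \left(-6\right)\right) + 64 \cdot 77 = \left(0 - 6\right) + 4928 = -6 + 4928 = 4922$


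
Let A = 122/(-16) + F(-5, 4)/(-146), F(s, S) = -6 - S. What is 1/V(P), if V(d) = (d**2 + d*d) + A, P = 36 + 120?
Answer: 584/28420035 ≈ 2.0549e-5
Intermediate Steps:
A = -4413/584 (A = 122/(-16) + (-6 - 1*4)/(-146) = 122*(-1/16) + (-6 - 4)*(-1/146) = -61/8 - 10*(-1/146) = -61/8 + 5/73 = -4413/584 ≈ -7.5565)
P = 156
V(d) = -4413/584 + 2*d**2 (V(d) = (d**2 + d*d) - 4413/584 = (d**2 + d**2) - 4413/584 = 2*d**2 - 4413/584 = -4413/584 + 2*d**2)
1/V(P) = 1/(-4413/584 + 2*156**2) = 1/(-4413/584 + 2*24336) = 1/(-4413/584 + 48672) = 1/(28420035/584) = 584/28420035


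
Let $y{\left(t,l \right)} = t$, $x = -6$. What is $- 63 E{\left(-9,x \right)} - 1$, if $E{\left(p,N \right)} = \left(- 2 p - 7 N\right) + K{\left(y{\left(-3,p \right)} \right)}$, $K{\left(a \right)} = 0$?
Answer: $-3781$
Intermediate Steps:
$E{\left(p,N \right)} = - 7 N - 2 p$ ($E{\left(p,N \right)} = \left(- 2 p - 7 N\right) + 0 = \left(- 7 N - 2 p\right) + 0 = - 7 N - 2 p$)
$- 63 E{\left(-9,x \right)} - 1 = - 63 \left(\left(-7\right) \left(-6\right) - -18\right) - 1 = - 63 \left(42 + 18\right) - 1 = \left(-63\right) 60 - 1 = -3780 - 1 = -3781$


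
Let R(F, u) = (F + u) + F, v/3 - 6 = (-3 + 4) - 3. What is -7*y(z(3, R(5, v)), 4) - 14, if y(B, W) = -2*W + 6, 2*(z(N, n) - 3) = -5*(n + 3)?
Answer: 0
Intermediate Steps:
v = 12 (v = 18 + 3*((-3 + 4) - 3) = 18 + 3*(1 - 3) = 18 + 3*(-2) = 18 - 6 = 12)
R(F, u) = u + 2*F
z(N, n) = -9/2 - 5*n/2 (z(N, n) = 3 + (-5*(n + 3))/2 = 3 + (-5*(3 + n))/2 = 3 + (-15 - 5*n)/2 = 3 + (-15/2 - 5*n/2) = -9/2 - 5*n/2)
y(B, W) = 6 - 2*W
-7*y(z(3, R(5, v)), 4) - 14 = -7*(6 - 2*4) - 14 = -7*(6 - 8) - 14 = -7*(-2) - 14 = 14 - 14 = 0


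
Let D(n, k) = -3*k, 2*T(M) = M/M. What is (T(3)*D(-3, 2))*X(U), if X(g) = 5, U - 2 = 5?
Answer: -15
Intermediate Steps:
U = 7 (U = 2 + 5 = 7)
T(M) = 1/2 (T(M) = (M/M)/2 = (1/2)*1 = 1/2)
(T(3)*D(-3, 2))*X(U) = ((-3*2)/2)*5 = ((1/2)*(-6))*5 = -3*5 = -15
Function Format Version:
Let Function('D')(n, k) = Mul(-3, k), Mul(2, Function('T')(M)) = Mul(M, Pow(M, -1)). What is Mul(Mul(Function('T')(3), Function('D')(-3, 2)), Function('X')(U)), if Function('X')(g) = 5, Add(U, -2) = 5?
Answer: -15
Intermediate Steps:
U = 7 (U = Add(2, 5) = 7)
Function('T')(M) = Rational(1, 2) (Function('T')(M) = Mul(Rational(1, 2), Mul(M, Pow(M, -1))) = Mul(Rational(1, 2), 1) = Rational(1, 2))
Mul(Mul(Function('T')(3), Function('D')(-3, 2)), Function('X')(U)) = Mul(Mul(Rational(1, 2), Mul(-3, 2)), 5) = Mul(Mul(Rational(1, 2), -6), 5) = Mul(-3, 5) = -15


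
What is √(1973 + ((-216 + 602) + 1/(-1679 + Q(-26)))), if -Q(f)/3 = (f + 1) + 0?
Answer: √1517317835/802 ≈ 48.570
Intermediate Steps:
Q(f) = -3 - 3*f (Q(f) = -3*((f + 1) + 0) = -3*((1 + f) + 0) = -3*(1 + f) = -3 - 3*f)
√(1973 + ((-216 + 602) + 1/(-1679 + Q(-26)))) = √(1973 + ((-216 + 602) + 1/(-1679 + (-3 - 3*(-26))))) = √(1973 + (386 + 1/(-1679 + (-3 + 78)))) = √(1973 + (386 + 1/(-1679 + 75))) = √(1973 + (386 + 1/(-1604))) = √(1973 + (386 - 1/1604)) = √(1973 + 619143/1604) = √(3783835/1604) = √1517317835/802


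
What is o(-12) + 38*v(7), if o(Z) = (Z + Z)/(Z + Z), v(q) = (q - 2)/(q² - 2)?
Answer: 237/47 ≈ 5.0426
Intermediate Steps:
v(q) = (-2 + q)/(-2 + q²)
o(Z) = 1 (o(Z) = (2*Z)/((2*Z)) = (2*Z)*(1/(2*Z)) = 1)
o(-12) + 38*v(7) = 1 + 38*((-2 + 7)/(-2 + 7²)) = 1 + 38*(5/(-2 + 49)) = 1 + 38*(5/47) = 1 + 190/47 = 237/47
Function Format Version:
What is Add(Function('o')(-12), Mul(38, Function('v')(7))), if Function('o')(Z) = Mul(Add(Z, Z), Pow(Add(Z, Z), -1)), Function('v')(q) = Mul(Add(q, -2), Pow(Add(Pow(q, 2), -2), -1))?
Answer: Rational(237, 47) ≈ 5.0426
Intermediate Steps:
Function('v')(q) = Mul(Pow(Add(-2, Pow(q, 2)), -1), Add(-2, q)) (Function('v')(q) = Mul(Add(-2, q), Pow(Add(-2, Pow(q, 2)), -1)) = Mul(Pow(Add(-2, Pow(q, 2)), -1), Add(-2, q)))
Function('o')(Z) = 1 (Function('o')(Z) = Mul(Mul(2, Z), Pow(Mul(2, Z), -1)) = Mul(Mul(2, Z), Mul(Rational(1, 2), Pow(Z, -1))) = 1)
Add(Function('o')(-12), Mul(38, Function('v')(7))) = Add(1, Mul(38, Mul(Pow(Add(-2, Pow(7, 2)), -1), Add(-2, 7)))) = Add(1, Mul(38, Mul(Pow(Add(-2, 49), -1), 5))) = Add(1, Mul(38, Mul(Pow(47, -1), 5))) = Add(1, Mul(38, Mul(Rational(1, 47), 5))) = Add(1, Mul(38, Rational(5, 47))) = Add(1, Rational(190, 47)) = Rational(237, 47)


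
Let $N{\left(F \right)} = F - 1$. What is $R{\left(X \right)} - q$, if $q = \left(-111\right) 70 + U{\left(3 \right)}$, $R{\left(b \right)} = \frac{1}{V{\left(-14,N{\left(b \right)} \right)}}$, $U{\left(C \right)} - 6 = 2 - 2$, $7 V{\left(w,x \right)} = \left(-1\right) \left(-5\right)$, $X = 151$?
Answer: $\frac{38827}{5} \approx 7765.4$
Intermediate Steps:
$N{\left(F \right)} = -1 + F$
$V{\left(w,x \right)} = \frac{5}{7}$ ($V{\left(w,x \right)} = \frac{\left(-1\right) \left(-5\right)}{7} = \frac{1}{7} \cdot 5 = \frac{5}{7}$)
$U{\left(C \right)} = 6$ ($U{\left(C \right)} = 6 + \left(2 - 2\right) = 6 + 0 = 6$)
$R{\left(b \right)} = \frac{7}{5}$ ($R{\left(b \right)} = \frac{1}{\frac{5}{7}} = \frac{7}{5}$)
$q = -7764$ ($q = \left(-111\right) 70 + 6 = -7770 + 6 = -7764$)
$R{\left(X \right)} - q = \frac{7}{5} - -7764 = \frac{7}{5} + 7764 = \frac{38827}{5}$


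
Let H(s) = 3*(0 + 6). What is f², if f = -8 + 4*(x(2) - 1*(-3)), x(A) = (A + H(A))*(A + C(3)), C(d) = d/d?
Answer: 59536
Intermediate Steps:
C(d) = 1
H(s) = 18 (H(s) = 3*6 = 18)
x(A) = (1 + A)*(18 + A) (x(A) = (A + 18)*(A + 1) = (18 + A)*(1 + A) = (1 + A)*(18 + A))
f = 244 (f = -8 + 4*((18 + 2² + 19*2) - 1*(-3)) = -8 + 4*((18 + 4 + 38) + 3) = -8 + 4*(60 + 3) = -8 + 4*63 = -8 + 252 = 244)
f² = 244² = 59536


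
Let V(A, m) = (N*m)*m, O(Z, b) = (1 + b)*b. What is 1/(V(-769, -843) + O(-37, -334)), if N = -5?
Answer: -1/3442023 ≈ -2.9053e-7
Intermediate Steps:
O(Z, b) = b*(1 + b)
V(A, m) = -5*m² (V(A, m) = (-5*m)*m = -5*m²)
1/(V(-769, -843) + O(-37, -334)) = 1/(-5*(-843)² - 334*(1 - 334)) = 1/(-5*710649 - 334*(-333)) = 1/(-3553245 + 111222) = 1/(-3442023) = -1/3442023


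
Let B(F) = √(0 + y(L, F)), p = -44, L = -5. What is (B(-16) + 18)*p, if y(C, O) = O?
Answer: -792 - 176*I ≈ -792.0 - 176.0*I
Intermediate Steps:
B(F) = √F (B(F) = √(0 + F) = √F)
(B(-16) + 18)*p = (√(-16) + 18)*(-44) = (4*I + 18)*(-44) = (18 + 4*I)*(-44) = -792 - 176*I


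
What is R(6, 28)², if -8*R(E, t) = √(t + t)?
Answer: 7/8 ≈ 0.87500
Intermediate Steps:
R(E, t) = -√2*√t/8 (R(E, t) = -√(t + t)/8 = -√2*√t/8)
R(6, 28)² = (-√2*√28/8)² = (-√2*2*√7/8)² = (-√14/4)² = 7/8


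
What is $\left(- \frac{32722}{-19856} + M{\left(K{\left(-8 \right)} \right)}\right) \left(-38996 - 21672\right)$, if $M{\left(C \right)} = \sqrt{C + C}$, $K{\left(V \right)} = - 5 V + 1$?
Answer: $- \frac{248147287}{2482} - 60668 \sqrt{82} \approx -6.4935 \cdot 10^{5}$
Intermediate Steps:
$K{\left(V \right)} = 1 - 5 V$
$M{\left(C \right)} = \sqrt{2} \sqrt{C}$ ($M{\left(C \right)} = \sqrt{2 C} = \sqrt{2} \sqrt{C}$)
$\left(- \frac{32722}{-19856} + M{\left(K{\left(-8 \right)} \right)}\right) \left(-38996 - 21672\right) = \left(- \frac{32722}{-19856} + \sqrt{2} \sqrt{1 - -40}\right) \left(-38996 - 21672\right) = \left(\left(-32722\right) \left(- \frac{1}{19856}\right) + \sqrt{2} \sqrt{1 + 40}\right) \left(-60668\right) = \left(\frac{16361}{9928} + \sqrt{2} \sqrt{41}\right) \left(-60668\right) = \left(\frac{16361}{9928} + \sqrt{82}\right) \left(-60668\right) = - \frac{248147287}{2482} - 60668 \sqrt{82}$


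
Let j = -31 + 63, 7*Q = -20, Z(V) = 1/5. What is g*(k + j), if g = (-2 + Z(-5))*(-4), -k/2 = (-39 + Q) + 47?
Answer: 5472/35 ≈ 156.34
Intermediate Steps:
Z(V) = ⅕
Q = -20/7 (Q = (⅐)*(-20) = -20/7 ≈ -2.8571)
j = 32
k = -72/7 (k = -2*((-39 - 20/7) + 47) = -2*(-293/7 + 47) = -2*36/7 = -72/7 ≈ -10.286)
g = 36/5 (g = (-2 + ⅕)*(-4) = -9/5*(-4) = 36/5 ≈ 7.2000)
g*(k + j) = 36*(-72/7 + 32)/5 = (36/5)*(152/7) = 5472/35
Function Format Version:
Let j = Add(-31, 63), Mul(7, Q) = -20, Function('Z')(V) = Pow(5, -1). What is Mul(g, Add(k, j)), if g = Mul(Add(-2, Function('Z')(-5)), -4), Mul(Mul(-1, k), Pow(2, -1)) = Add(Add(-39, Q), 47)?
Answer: Rational(5472, 35) ≈ 156.34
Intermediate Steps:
Function('Z')(V) = Rational(1, 5)
Q = Rational(-20, 7) (Q = Mul(Rational(1, 7), -20) = Rational(-20, 7) ≈ -2.8571)
j = 32
k = Rational(-72, 7) (k = Mul(-2, Add(Add(-39, Rational(-20, 7)), 47)) = Mul(-2, Add(Rational(-293, 7), 47)) = Mul(-2, Rational(36, 7)) = Rational(-72, 7) ≈ -10.286)
g = Rational(36, 5) (g = Mul(Add(-2, Rational(1, 5)), -4) = Mul(Rational(-9, 5), -4) = Rational(36, 5) ≈ 7.2000)
Mul(g, Add(k, j)) = Mul(Rational(36, 5), Add(Rational(-72, 7), 32)) = Mul(Rational(36, 5), Rational(152, 7)) = Rational(5472, 35)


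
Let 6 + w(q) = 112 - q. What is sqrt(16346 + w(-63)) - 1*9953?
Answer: -9953 + 3*sqrt(1835) ≈ -9824.5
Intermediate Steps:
w(q) = 106 - q (w(q) = -6 + (112 - q) = 106 - q)
sqrt(16346 + w(-63)) - 1*9953 = sqrt(16346 + (106 - 1*(-63))) - 1*9953 = sqrt(16346 + (106 + 63)) - 9953 = sqrt(16346 + 169) - 9953 = sqrt(16515) - 9953 = 3*sqrt(1835) - 9953 = -9953 + 3*sqrt(1835)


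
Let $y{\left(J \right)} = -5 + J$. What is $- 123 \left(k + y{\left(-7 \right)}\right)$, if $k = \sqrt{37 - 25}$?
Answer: $1476 - 246 \sqrt{3} \approx 1049.9$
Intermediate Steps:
$k = 2 \sqrt{3}$ ($k = \sqrt{12} = 2 \sqrt{3} \approx 3.4641$)
$- 123 \left(k + y{\left(-7 \right)}\right) = - 123 \left(2 \sqrt{3} - 12\right) = - 123 \left(-12 + 2 \sqrt{3}\right) = 1476 - 246 \sqrt{3}$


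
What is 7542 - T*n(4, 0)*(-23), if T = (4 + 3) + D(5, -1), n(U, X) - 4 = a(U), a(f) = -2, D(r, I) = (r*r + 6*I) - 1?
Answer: 8692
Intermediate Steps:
D(r, I) = -1 + r² + 6*I (D(r, I) = (r² + 6*I) - 1 = -1 + r² + 6*I)
n(U, X) = 2 (n(U, X) = 4 - 2 = 2)
T = 25 (T = (4 + 3) + (-1 + 5² + 6*(-1)) = 7 + (-1 + 25 - 6) = 7 + 18 = 25)
7542 - T*n(4, 0)*(-23) = 7542 - 25*2*(-23) = 7542 - 50*(-23) = 7542 - 1*(-1150) = 7542 + 1150 = 8692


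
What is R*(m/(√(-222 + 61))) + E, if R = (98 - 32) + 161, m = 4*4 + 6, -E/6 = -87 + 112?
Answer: -150 - 4994*I*√161/161 ≈ -150.0 - 393.58*I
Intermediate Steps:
E = -150 (E = -6*(-87 + 112) = -6*25 = -150)
m = 22 (m = 16 + 6 = 22)
R = 227 (R = 66 + 161 = 227)
R*(m/(√(-222 + 61))) + E = 227*(22/(√(-222 + 61))) - 150 = 227*(22/(√(-161))) - 150 = 227*(22/((I*√161))) - 150 = 227*(22*(-I*√161/161)) - 150 = 227*(-22*I*√161/161) - 150 = -4994*I*√161/161 - 150 = -150 - 4994*I*√161/161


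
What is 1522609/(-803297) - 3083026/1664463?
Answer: -455537443699/121550739501 ≈ -3.7477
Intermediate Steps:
1522609/(-803297) - 3083026/1664463 = 1522609*(-1/803297) - 3083026*1/1664463 = -138419/73027 - 3083026/1664463 = -455537443699/121550739501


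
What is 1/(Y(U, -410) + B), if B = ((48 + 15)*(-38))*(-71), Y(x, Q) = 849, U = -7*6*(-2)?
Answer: 1/170823 ≈ 5.8540e-6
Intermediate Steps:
U = 84 (U = -42*(-2) = 84)
B = 169974 (B = (63*(-38))*(-71) = -2394*(-71) = 169974)
1/(Y(U, -410) + B) = 1/(849 + 169974) = 1/170823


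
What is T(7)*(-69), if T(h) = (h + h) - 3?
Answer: -759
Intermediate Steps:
T(h) = -3 + 2*h (T(h) = 2*h - 3 = -3 + 2*h)
T(7)*(-69) = (-3 + 2*7)*(-69) = (-3 + 14)*(-69) = 11*(-69) = -759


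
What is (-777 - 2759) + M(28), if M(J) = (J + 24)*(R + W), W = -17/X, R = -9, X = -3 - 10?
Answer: -3936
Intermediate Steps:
X = -13
W = 17/13 (W = -17/(-13) = -17*(-1/13) = 17/13 ≈ 1.3077)
M(J) = -2400/13 - 100*J/13 (M(J) = (J + 24)*(-9 + 17/13) = (24 + J)*(-100/13) = -2400/13 - 100*J/13)
(-777 - 2759) + M(28) = (-777 - 2759) + (-2400/13 - 100/13*28) = -3536 + (-2400/13 - 2800/13) = -3536 - 400 = -3936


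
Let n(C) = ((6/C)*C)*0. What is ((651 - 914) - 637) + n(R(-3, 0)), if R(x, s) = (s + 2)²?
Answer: -900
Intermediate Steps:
R(x, s) = (2 + s)²
n(C) = 0 (n(C) = 6*0 = 0)
((651 - 914) - 637) + n(R(-3, 0)) = ((651 - 914) - 637) + 0 = (-263 - 637) + 0 = -900 + 0 = -900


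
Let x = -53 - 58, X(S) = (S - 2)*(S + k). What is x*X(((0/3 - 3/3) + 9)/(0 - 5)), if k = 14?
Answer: 123876/25 ≈ 4955.0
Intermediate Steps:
X(S) = (-2 + S)*(14 + S) (X(S) = (S - 2)*(S + 14) = (-2 + S)*(14 + S))
x = -111
x*X(((0/3 - 3/3) + 9)/(0 - 5)) = -111*(-28 + (((0/3 - 3/3) + 9)/(0 - 5))² + 12*(((0/3 - 3/3) + 9)/(0 - 5))) = -111*(-28 + (((0*(⅓) - 3*⅓) + 9)/(-5))² + 12*(((0*(⅓) - 3*⅓) + 9)/(-5))) = -111*(-28 + (((0 - 1) + 9)*(-⅕))² + 12*(((0 - 1) + 9)*(-⅕))) = -111*(-28 + ((-1 + 9)*(-⅕))² + 12*((-1 + 9)*(-⅕))) = -111*(-28 + (8*(-⅕))² + 12*(8*(-⅕))) = -111*(-28 + (-8/5)² + 12*(-8/5)) = -111*(-28 + 64/25 - 96/5) = -111*(-1116/25) = 123876/25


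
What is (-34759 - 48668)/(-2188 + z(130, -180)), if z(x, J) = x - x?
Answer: 83427/2188 ≈ 38.129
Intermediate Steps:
z(x, J) = 0
(-34759 - 48668)/(-2188 + z(130, -180)) = (-34759 - 48668)/(-2188 + 0) = -83427/(-2188) = -83427*(-1/2188) = 83427/2188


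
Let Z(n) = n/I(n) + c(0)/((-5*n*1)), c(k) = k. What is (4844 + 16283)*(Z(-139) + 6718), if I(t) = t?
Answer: 141952313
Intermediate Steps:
Z(n) = 1 (Z(n) = n/n + 0/((-5*n*1)) = 1 + 0/((-5*n)) = 1 + 0*(-1/(5*n)) = 1 + 0 = 1)
(4844 + 16283)*(Z(-139) + 6718) = (4844 + 16283)*(1 + 6718) = 21127*6719 = 141952313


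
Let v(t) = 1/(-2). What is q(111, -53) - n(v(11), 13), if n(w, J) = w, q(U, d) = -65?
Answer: -129/2 ≈ -64.500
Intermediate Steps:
v(t) = -½
q(111, -53) - n(v(11), 13) = -65 - 1*(-½) = -65 + ½ = -129/2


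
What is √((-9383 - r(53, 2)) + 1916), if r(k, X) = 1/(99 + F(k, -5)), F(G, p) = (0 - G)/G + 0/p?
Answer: I*√1463534/14 ≈ 86.412*I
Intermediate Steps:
F(G, p) = -1 (F(G, p) = (-G)/G + 0 = -1 + 0 = -1)
r(k, X) = 1/98 (r(k, X) = 1/(99 - 1) = 1/98)
√((-9383 - r(53, 2)) + 1916) = √((-9383 - 1*1/98) + 1916) = √((-9383 - 1/98) + 1916) = √(-919535/98 + 1916) = √(-731767/98) = I*√1463534/14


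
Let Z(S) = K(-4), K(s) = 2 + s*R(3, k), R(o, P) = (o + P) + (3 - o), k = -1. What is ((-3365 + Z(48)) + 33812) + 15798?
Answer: 46239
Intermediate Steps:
R(o, P) = 3 + P (R(o, P) = (P + o) + (3 - o) = 3 + P)
K(s) = 2 + 2*s (K(s) = 2 + s*(3 - 1) = 2 + s*2 = 2 + 2*s)
Z(S) = -6 (Z(S) = 2 + 2*(-4) = 2 - 8 = -6)
((-3365 + Z(48)) + 33812) + 15798 = ((-3365 - 6) + 33812) + 15798 = (-3371 + 33812) + 15798 = 30441 + 15798 = 46239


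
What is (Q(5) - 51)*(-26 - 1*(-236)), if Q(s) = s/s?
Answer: -10500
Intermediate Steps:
Q(s) = 1
(Q(5) - 51)*(-26 - 1*(-236)) = (1 - 51)*(-26 - 1*(-236)) = -50*(-26 + 236) = -50*210 = -10500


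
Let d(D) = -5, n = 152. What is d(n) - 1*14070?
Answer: -14075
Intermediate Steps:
d(n) - 1*14070 = -5 - 1*14070 = -5 - 14070 = -14075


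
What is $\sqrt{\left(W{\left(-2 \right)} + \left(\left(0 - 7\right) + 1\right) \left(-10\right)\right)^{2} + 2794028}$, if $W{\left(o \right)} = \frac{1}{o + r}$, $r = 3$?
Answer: $3 \sqrt{310861} \approx 1672.6$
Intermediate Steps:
$W{\left(o \right)} = \frac{1}{3 + o}$ ($W{\left(o \right)} = \frac{1}{o + 3} = \frac{1}{3 + o}$)
$\sqrt{\left(W{\left(-2 \right)} + \left(\left(0 - 7\right) + 1\right) \left(-10\right)\right)^{2} + 2794028} = \sqrt{\left(\frac{1}{3 - 2} + \left(\left(0 - 7\right) + 1\right) \left(-10\right)\right)^{2} + 2794028} = \sqrt{\left(1^{-1} + \left(-7 + 1\right) \left(-10\right)\right)^{2} + 2794028} = \sqrt{\left(1 - -60\right)^{2} + 2794028} = \sqrt{\left(1 + 60\right)^{2} + 2794028} = \sqrt{61^{2} + 2794028} = \sqrt{3721 + 2794028} = \sqrt{2797749} = 3 \sqrt{310861}$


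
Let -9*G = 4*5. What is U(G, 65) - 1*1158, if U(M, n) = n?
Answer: -1093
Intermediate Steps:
G = -20/9 (G = -4*5/9 = -1/9*20 = -20/9 ≈ -2.2222)
U(G, 65) - 1*1158 = 65 - 1*1158 = 65 - 1158 = -1093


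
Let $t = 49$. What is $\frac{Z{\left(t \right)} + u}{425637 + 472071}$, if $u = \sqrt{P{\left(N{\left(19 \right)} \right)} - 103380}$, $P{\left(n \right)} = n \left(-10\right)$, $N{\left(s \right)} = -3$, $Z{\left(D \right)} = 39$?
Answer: $\frac{13}{299236} + \frac{5 i \sqrt{4134}}{897708} \approx 4.3444 \cdot 10^{-5} + 0.00035811 i$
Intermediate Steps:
$P{\left(n \right)} = - 10 n$
$u = 5 i \sqrt{4134}$ ($u = \sqrt{\left(-10\right) \left(-3\right) - 103380} = \sqrt{30 - 103380} = \sqrt{-103350} = 5 i \sqrt{4134} \approx 321.48 i$)
$\frac{Z{\left(t \right)} + u}{425637 + 472071} = \frac{39 + 5 i \sqrt{4134}}{425637 + 472071} = \frac{39 + 5 i \sqrt{4134}}{897708} = \left(39 + 5 i \sqrt{4134}\right) \frac{1}{897708} = \frac{13}{299236} + \frac{5 i \sqrt{4134}}{897708}$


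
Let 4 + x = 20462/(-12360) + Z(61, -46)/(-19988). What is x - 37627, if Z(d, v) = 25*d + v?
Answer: -581076815311/15440730 ≈ -37633.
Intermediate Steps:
Z(d, v) = v + 25*d
x = -88467601/15440730 (x = -4 + (20462/(-12360) + (-46 + 25*61)/(-19988)) = -4 + (20462*(-1/12360) + (-46 + 1525)*(-1/19988)) = -4 + (-10231/6180 + 1479*(-1/19988)) = -4 + (-10231/6180 - 1479/19988) = -4 - 26704681/15440730 = -88467601/15440730 ≈ -5.7295)
x - 37627 = -88467601/15440730 - 37627 = -581076815311/15440730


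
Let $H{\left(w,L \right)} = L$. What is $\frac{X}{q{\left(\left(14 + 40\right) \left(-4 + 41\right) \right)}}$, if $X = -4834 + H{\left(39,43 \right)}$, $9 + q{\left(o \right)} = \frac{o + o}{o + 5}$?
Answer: $\frac{3198791}{4677} \approx 683.94$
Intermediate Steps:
$q{\left(o \right)} = -9 + \frac{2 o}{5 + o}$ ($q{\left(o \right)} = -9 + \frac{o + o}{o + 5} = -9 + \frac{2 o}{5 + o}$)
$X = -4791$ ($X = -4834 + 43 = -4791$)
$\frac{X}{q{\left(\left(14 + 40\right) \left(-4 + 41\right) \right)}} = - \frac{4791}{\frac{1}{5 + \left(14 + 40\right) \left(-4 + 41\right)} \left(-45 - 7 \left(14 + 40\right) \left(-4 + 41\right)\right)} = - \frac{4791}{\frac{1}{5 + 54 \cdot 37} \left(-45 - 7 \cdot 54 \cdot 37\right)} = - \frac{4791}{\frac{1}{5 + 1998} \left(-45 - 13986\right)} = - \frac{4791}{\frac{1}{2003} \left(-45 - 13986\right)} = - \frac{4791}{\frac{1}{2003} \left(-14031\right)} = - \frac{4791}{- \frac{14031}{2003}} = \left(-4791\right) \left(- \frac{2003}{14031}\right) = \frac{3198791}{4677}$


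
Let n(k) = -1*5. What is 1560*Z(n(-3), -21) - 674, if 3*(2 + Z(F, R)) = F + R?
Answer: -17314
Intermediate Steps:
n(k) = -5
Z(F, R) = -2 + F/3 + R/3 (Z(F, R) = -2 + (F + R)/3 = -2 + (F/3 + R/3) = -2 + F/3 + R/3)
1560*Z(n(-3), -21) - 674 = 1560*(-2 + (⅓)*(-5) + (⅓)*(-21)) - 674 = 1560*(-2 - 5/3 - 7) - 674 = 1560*(-32/3) - 674 = -16640 - 674 = -17314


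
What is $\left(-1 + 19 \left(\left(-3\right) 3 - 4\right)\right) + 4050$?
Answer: $3802$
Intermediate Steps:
$\left(-1 + 19 \left(\left(-3\right) 3 - 4\right)\right) + 4050 = \left(-1 + 19 \left(-9 - 4\right)\right) + 4050 = \left(-1 + 19 \left(-13\right)\right) + 4050 = \left(-1 - 247\right) + 4050 = -248 + 4050 = 3802$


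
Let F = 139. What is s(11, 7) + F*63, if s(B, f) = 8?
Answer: 8765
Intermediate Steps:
s(11, 7) + F*63 = 8 + 139*63 = 8 + 8757 = 8765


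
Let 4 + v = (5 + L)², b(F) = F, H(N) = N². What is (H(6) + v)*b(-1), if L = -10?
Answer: -57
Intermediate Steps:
v = 21 (v = -4 + (5 - 10)² = -4 + (-5)² = -4 + 25 = 21)
(H(6) + v)*b(-1) = (6² + 21)*(-1) = (36 + 21)*(-1) = 57*(-1) = -57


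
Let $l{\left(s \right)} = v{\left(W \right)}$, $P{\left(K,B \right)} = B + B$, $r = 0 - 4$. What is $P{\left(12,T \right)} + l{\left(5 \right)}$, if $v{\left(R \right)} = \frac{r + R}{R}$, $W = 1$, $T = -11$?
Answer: $-25$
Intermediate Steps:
$r = -4$
$v{\left(R \right)} = \frac{-4 + R}{R}$
$P{\left(K,B \right)} = 2 B$
$l{\left(s \right)} = -3$ ($l{\left(s \right)} = \frac{-4 + 1}{1} = 1 \left(-3\right) = -3$)
$P{\left(12,T \right)} + l{\left(5 \right)} = 2 \left(-11\right) - 3 = -22 - 3 = -25$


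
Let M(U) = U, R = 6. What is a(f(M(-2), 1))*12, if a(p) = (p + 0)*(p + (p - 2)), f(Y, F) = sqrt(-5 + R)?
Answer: 0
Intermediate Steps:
f(Y, F) = 1 (f(Y, F) = sqrt(-5 + 6) = sqrt(1) = 1)
a(p) = p*(-2 + 2*p) (a(p) = p*(p + (-2 + p)) = p*(-2 + 2*p))
a(f(M(-2), 1))*12 = (2*1*(-1 + 1))*12 = (2*1*0)*12 = 0*12 = 0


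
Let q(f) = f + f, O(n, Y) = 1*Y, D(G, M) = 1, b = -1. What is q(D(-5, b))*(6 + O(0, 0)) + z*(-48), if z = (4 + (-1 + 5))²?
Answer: -3060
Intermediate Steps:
O(n, Y) = Y
q(f) = 2*f
z = 64 (z = (4 + 4)² = 8² = 64)
q(D(-5, b))*(6 + O(0, 0)) + z*(-48) = (2*1)*(6 + 0) + 64*(-48) = 2*6 - 3072 = 12 - 3072 = -3060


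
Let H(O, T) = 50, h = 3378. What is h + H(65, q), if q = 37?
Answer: 3428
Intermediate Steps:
h + H(65, q) = 3378 + 50 = 3428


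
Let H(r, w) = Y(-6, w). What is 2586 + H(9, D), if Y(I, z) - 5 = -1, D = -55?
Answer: 2590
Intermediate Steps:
Y(I, z) = 4 (Y(I, z) = 5 - 1 = 4)
H(r, w) = 4
2586 + H(9, D) = 2586 + 4 = 2590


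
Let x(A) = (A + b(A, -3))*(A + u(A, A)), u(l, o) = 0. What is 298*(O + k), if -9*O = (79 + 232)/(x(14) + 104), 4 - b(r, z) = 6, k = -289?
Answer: -105459667/1224 ≈ -86160.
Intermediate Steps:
b(r, z) = -2 (b(r, z) = 4 - 1*6 = 4 - 6 = -2)
x(A) = A*(-2 + A) (x(A) = (A - 2)*(A + 0) = (-2 + A)*A = A*(-2 + A))
O = -311/2448 (O = -(79 + 232)/(9*(14*(-2 + 14) + 104)) = -311/(9*(14*12 + 104)) = -311/(9*(168 + 104)) = -311/(9*272) = -⅑*311/272 = -311/2448 ≈ -0.12704)
298*(O + k) = 298*(-311/2448 - 289) = 298*(-707783/2448) = -105459667/1224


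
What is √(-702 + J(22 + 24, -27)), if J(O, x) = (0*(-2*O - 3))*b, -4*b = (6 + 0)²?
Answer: 3*I*√78 ≈ 26.495*I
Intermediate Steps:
b = -9 (b = -(6 + 0)²/4 = -¼*6² = -¼*36 = -9)
J(O, x) = 0 (J(O, x) = (0*(-2*O - 3))*(-9) = (0*(-3 - 2*O))*(-9) = 0*(-9) = 0)
√(-702 + J(22 + 24, -27)) = √(-702 + 0) = √(-702) = 3*I*√78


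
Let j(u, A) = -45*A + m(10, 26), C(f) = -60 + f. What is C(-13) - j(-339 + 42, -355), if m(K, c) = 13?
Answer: -16061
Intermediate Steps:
j(u, A) = 13 - 45*A (j(u, A) = -45*A + 13 = 13 - 45*A)
C(-13) - j(-339 + 42, -355) = (-60 - 13) - (13 - 45*(-355)) = -73 - (13 + 15975) = -73 - 1*15988 = -73 - 15988 = -16061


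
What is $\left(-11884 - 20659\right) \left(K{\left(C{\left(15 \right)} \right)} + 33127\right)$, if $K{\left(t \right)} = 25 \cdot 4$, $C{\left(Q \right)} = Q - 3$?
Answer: $-1081306261$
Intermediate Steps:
$C{\left(Q \right)} = -3 + Q$
$K{\left(t \right)} = 100$
$\left(-11884 - 20659\right) \left(K{\left(C{\left(15 \right)} \right)} + 33127\right) = \left(-11884 - 20659\right) \left(100 + 33127\right) = \left(-32543\right) 33227 = -1081306261$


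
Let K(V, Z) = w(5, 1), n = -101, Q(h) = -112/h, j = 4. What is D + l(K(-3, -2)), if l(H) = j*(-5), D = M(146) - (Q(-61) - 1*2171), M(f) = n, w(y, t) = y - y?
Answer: 124938/61 ≈ 2048.2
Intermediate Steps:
w(y, t) = 0
M(f) = -101
K(V, Z) = 0
D = 126158/61 (D = -101 - (-112/(-61) - 1*2171) = -101 - (-112*(-1/61) - 2171) = -101 - (112/61 - 2171) = -101 - 1*(-132319/61) = -101 + 132319/61 = 126158/61 ≈ 2068.2)
l(H) = -20 (l(H) = 4*(-5) = -20)
D + l(K(-3, -2)) = 126158/61 - 20 = 124938/61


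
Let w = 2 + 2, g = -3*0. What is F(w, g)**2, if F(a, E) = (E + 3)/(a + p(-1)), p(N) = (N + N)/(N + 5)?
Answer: 36/49 ≈ 0.73469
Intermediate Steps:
g = 0
w = 4
p(N) = 2*N/(5 + N) (p(N) = (2*N)/(5 + N) = 2*N/(5 + N))
F(a, E) = (3 + E)/(-1/2 + a) (F(a, E) = (E + 3)/(a + 2*(-1)/(5 - 1)) = (3 + E)/(a + 2*(-1)/4) = (3 + E)/(a + 2*(-1)*(1/4)) = (3 + E)/(a - 1/2) = (3 + E)/(-1/2 + a))
F(w, g)**2 = (2*(3 + 0)/(-1 + 2*4))**2 = (2*3/(-1 + 8))**2 = (2*3/7)**2 = (2*(1/7)*3)**2 = (6/7)**2 = 36/49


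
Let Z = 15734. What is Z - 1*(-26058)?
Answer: 41792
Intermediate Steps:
Z - 1*(-26058) = 15734 - 1*(-26058) = 15734 + 26058 = 41792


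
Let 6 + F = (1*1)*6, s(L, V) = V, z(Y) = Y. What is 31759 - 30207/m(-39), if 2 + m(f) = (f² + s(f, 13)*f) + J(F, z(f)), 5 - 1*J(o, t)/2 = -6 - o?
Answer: 32808599/1034 ≈ 31730.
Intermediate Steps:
F = 0 (F = -6 + (1*1)*6 = -6 + 1*6 = -6 + 6 = 0)
J(o, t) = 22 + 2*o (J(o, t) = 10 - 2*(-6 - o) = 10 + (12 + 2*o) = 22 + 2*o)
m(f) = 20 + f² + 13*f (m(f) = -2 + ((f² + 13*f) + (22 + 2*0)) = -2 + ((f² + 13*f) + (22 + 0)) = -2 + ((f² + 13*f) + 22) = -2 + (22 + f² + 13*f) = 20 + f² + 13*f)
31759 - 30207/m(-39) = 31759 - 30207/(20 + (-39)² + 13*(-39)) = 31759 - 30207/(20 + 1521 - 507) = 31759 - 30207/1034 = 32808599/1034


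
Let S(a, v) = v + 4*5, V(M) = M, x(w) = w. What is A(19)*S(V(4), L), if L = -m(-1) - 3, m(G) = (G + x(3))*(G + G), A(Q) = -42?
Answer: -882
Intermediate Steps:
m(G) = 2*G*(3 + G) (m(G) = (G + 3)*(G + G) = (3 + G)*(2*G) = 2*G*(3 + G))
L = 1 (L = -2*(-1)*(3 - 1) - 3 = -2*(-1)*2 - 3 = -1*(-4) - 3 = 4 - 3 = 1)
S(a, v) = 20 + v (S(a, v) = v + 20 = 20 + v)
A(19)*S(V(4), L) = -42*(20 + 1) = -42*21 = -882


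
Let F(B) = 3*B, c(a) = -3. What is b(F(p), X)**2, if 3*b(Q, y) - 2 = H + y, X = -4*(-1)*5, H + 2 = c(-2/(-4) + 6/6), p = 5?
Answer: 289/9 ≈ 32.111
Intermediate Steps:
H = -5 (H = -2 - 3 = -5)
X = 20 (X = 4*5 = 20)
b(Q, y) = -1 + y/3 (b(Q, y) = 2/3 + (-5 + y)/3 = 2/3 + (-5/3 + y/3) = -1 + y/3)
b(F(p), X)**2 = (-1 + (1/3)*20)**2 = (-1 + 20/3)**2 = (17/3)**2 = 289/9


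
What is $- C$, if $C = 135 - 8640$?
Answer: $8505$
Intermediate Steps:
$C = -8505$ ($C = 135 - 8640 = -8505$)
$- C = \left(-1\right) \left(-8505\right) = 8505$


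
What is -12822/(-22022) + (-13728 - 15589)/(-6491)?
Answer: 364423288/71472401 ≈ 5.0988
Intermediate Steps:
-12822/(-22022) + (-13728 - 15589)/(-6491) = -12822*(-1/22022) - 29317*(-1/6491) = 6411/11011 + 29317/6491 = 364423288/71472401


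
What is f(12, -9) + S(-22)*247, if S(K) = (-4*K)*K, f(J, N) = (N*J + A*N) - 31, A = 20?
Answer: -478511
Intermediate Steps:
f(J, N) = -31 + 20*N + J*N (f(J, N) = (N*J + 20*N) - 31 = (J*N + 20*N) - 31 = (20*N + J*N) - 31 = -31 + 20*N + J*N)
S(K) = -4*K**2
f(12, -9) + S(-22)*247 = (-31 + 20*(-9) + 12*(-9)) - 4*(-22)**2*247 = (-31 - 180 - 108) - 4*484*247 = -319 - 1936*247 = -319 - 478192 = -478511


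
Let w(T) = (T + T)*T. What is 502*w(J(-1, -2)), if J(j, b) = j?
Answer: 1004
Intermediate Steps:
w(T) = 2*T² (w(T) = (2*T)*T = 2*T²)
502*w(J(-1, -2)) = 502*(2*(-1)²) = 502*(2*1) = 502*2 = 1004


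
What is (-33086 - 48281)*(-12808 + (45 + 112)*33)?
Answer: 620586109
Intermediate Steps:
(-33086 - 48281)*(-12808 + (45 + 112)*33) = -81367*(-12808 + 157*33) = -81367*(-12808 + 5181) = -81367*(-7627) = 620586109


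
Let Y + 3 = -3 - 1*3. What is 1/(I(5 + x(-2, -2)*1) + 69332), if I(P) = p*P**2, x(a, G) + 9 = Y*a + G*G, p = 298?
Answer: 1/165884 ≈ 6.0283e-6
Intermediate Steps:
Y = -9 (Y = -3 + (-3 - 1*3) = -3 + (-3 - 3) = -3 - 6 = -9)
x(a, G) = -9 + G**2 - 9*a (x(a, G) = -9 + (-9*a + G*G) = -9 + (-9*a + G**2) = -9 + (G**2 - 9*a) = -9 + G**2 - 9*a)
I(P) = 298*P**2
1/(I(5 + x(-2, -2)*1) + 69332) = 1/(298*(5 + (-9 + (-2)**2 - 9*(-2))*1)**2 + 69332) = 1/(298*(5 + (-9 + 4 + 18)*1)**2 + 69332) = 1/(298*(5 + 13*1)**2 + 69332) = 1/(298*(5 + 13)**2 + 69332) = 1/(298*18**2 + 69332) = 1/(298*324 + 69332) = 1/(96552 + 69332) = 1/165884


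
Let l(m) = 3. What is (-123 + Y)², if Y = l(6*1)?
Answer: 14400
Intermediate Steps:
Y = 3
(-123 + Y)² = (-123 + 3)² = (-120)² = 14400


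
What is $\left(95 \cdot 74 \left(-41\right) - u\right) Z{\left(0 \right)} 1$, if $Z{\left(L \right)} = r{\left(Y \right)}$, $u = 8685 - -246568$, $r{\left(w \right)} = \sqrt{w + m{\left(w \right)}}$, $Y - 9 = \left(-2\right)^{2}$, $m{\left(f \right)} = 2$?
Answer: $- 543483 \sqrt{15} \approx -2.1049 \cdot 10^{6}$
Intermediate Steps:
$Y = 13$ ($Y = 9 + \left(-2\right)^{2} = 9 + 4 = 13$)
$r{\left(w \right)} = \sqrt{2 + w}$ ($r{\left(w \right)} = \sqrt{w + 2} = \sqrt{2 + w}$)
$u = 255253$ ($u = 8685 + 246568 = 255253$)
$Z{\left(L \right)} = \sqrt{15}$ ($Z{\left(L \right)} = \sqrt{2 + 13} = \sqrt{15}$)
$\left(95 \cdot 74 \left(-41\right) - u\right) Z{\left(0 \right)} 1 = \left(95 \cdot 74 \left(-41\right) - 255253\right) \sqrt{15} \cdot 1 = \left(7030 \left(-41\right) - 255253\right) \sqrt{15} = \left(-288230 - 255253\right) \sqrt{15} = - 543483 \sqrt{15}$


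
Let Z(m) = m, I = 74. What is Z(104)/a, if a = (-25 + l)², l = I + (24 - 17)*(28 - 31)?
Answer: 13/98 ≈ 0.13265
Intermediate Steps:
l = 53 (l = 74 + (24 - 17)*(28 - 31) = 74 + 7*(-3) = 74 - 21 = 53)
a = 784 (a = (-25 + 53)² = 28² = 784)
Z(104)/a = 104/784 = 104*(1/784) = 13/98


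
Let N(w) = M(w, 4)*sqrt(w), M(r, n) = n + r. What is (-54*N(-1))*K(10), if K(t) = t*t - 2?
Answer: -15876*I ≈ -15876.0*I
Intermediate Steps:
N(w) = sqrt(w)*(4 + w) (N(w) = (4 + w)*sqrt(w) = sqrt(w)*(4 + w))
K(t) = -2 + t**2 (K(t) = t**2 - 2 = -2 + t**2)
(-54*N(-1))*K(10) = (-54*sqrt(-1)*(4 - 1))*(-2 + 10**2) = (-54*I*3)*(-2 + 100) = -162*I*98 = -15876*I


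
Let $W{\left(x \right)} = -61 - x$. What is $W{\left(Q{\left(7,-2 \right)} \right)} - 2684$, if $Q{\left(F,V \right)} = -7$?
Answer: $-2738$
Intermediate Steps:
$W{\left(Q{\left(7,-2 \right)} \right)} - 2684 = \left(-61 - -7\right) - 2684 = \left(-61 + 7\right) - 2684 = -54 - 2684 = -2738$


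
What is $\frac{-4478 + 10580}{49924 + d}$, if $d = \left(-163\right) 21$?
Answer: $\frac{6102}{46501} \approx 0.13122$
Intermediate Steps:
$d = -3423$
$\frac{-4478 + 10580}{49924 + d} = \frac{-4478 + 10580}{49924 - 3423} = \frac{6102}{46501}$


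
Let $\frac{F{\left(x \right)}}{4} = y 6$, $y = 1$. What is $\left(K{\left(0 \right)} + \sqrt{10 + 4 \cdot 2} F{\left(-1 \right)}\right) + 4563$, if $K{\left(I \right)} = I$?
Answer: $4563 + 72 \sqrt{2} \approx 4664.8$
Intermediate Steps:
$F{\left(x \right)} = 24$ ($F{\left(x \right)} = 4 \cdot 1 \cdot 6 = 4 \cdot 6 = 24$)
$\left(K{\left(0 \right)} + \sqrt{10 + 4 \cdot 2} F{\left(-1 \right)}\right) + 4563 = \left(0 + \sqrt{10 + 4 \cdot 2} \cdot 24\right) + 4563 = \left(0 + \sqrt{10 + 8} \cdot 24\right) + 4563 = \left(0 + \sqrt{18} \cdot 24\right) + 4563 = \left(0 + 3 \sqrt{2} \cdot 24\right) + 4563 = \left(0 + 72 \sqrt{2}\right) + 4563 = 72 \sqrt{2} + 4563 = 4563 + 72 \sqrt{2}$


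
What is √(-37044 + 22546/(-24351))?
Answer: I*√21966574187490/24351 ≈ 192.47*I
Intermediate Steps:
√(-37044 + 22546/(-24351)) = √(-37044 + 22546*(-1/24351)) = √(-37044 - 22546/24351) = √(-902080990/24351) = I*√21966574187490/24351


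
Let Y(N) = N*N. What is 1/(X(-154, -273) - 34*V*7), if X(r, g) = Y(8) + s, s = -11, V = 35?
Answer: -1/8277 ≈ -0.00012082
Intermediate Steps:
Y(N) = N²
X(r, g) = 53 (X(r, g) = 8² - 11 = 64 - 11 = 53)
1/(X(-154, -273) - 34*V*7) = 1/(53 - 34*35*7) = 1/(53 - 1190*7) = 1/(53 - 8330) = 1/(-8277) = -1/8277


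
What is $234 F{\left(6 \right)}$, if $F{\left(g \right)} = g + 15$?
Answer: $4914$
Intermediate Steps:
$F{\left(g \right)} = 15 + g$
$234 F{\left(6 \right)} = 234 \left(15 + 6\right) = 234 \cdot 21 = 4914$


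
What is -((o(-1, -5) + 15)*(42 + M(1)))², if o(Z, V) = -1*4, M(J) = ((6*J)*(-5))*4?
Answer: -736164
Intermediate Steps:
M(J) = -120*J (M(J) = -30*J*4 = -120*J)
o(Z, V) = -4
-((o(-1, -5) + 15)*(42 + M(1)))² = -((-4 + 15)*(42 - 120*1))² = -(11*(42 - 120))² = -(11*(-78))² = -1*(-858)² = -1*736164 = -736164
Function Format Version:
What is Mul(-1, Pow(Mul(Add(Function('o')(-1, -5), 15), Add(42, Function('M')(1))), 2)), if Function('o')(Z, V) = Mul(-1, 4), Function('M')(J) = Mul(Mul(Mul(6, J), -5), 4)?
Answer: -736164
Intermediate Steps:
Function('M')(J) = Mul(-120, J) (Function('M')(J) = Mul(Mul(-30, J), 4) = Mul(-120, J))
Function('o')(Z, V) = -4
Mul(-1, Pow(Mul(Add(Function('o')(-1, -5), 15), Add(42, Function('M')(1))), 2)) = Mul(-1, Pow(Mul(Add(-4, 15), Add(42, Mul(-120, 1))), 2)) = Mul(-1, Pow(Mul(11, Add(42, -120)), 2)) = Mul(-1, Pow(Mul(11, -78), 2)) = Mul(-1, Pow(-858, 2)) = Mul(-1, 736164) = -736164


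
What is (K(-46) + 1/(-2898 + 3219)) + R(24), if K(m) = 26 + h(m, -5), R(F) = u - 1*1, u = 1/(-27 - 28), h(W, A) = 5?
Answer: 529384/17655 ≈ 29.985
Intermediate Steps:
u = -1/55 (u = 1/(-55) = -1/55 ≈ -0.018182)
R(F) = -56/55 (R(F) = -1/55 - 1*1 = -1/55 - 1 = -56/55)
K(m) = 31 (K(m) = 26 + 5 = 31)
(K(-46) + 1/(-2898 + 3219)) + R(24) = (31 + 1/(-2898 + 3219)) - 56/55 = (31 + 1/321) - 56/55 = 9952/321 - 56/55 = 529384/17655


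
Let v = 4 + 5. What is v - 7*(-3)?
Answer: 30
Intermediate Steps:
v = 9
v - 7*(-3) = 9 - 7*(-3) = 9 + 21 = 30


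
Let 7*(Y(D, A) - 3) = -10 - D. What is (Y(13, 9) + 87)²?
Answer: 368449/49 ≈ 7519.4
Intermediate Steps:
Y(D, A) = 11/7 - D/7 (Y(D, A) = 3 + (-10 - D)/7 = 3 + (-10/7 - D/7) = 11/7 - D/7)
(Y(13, 9) + 87)² = ((11/7 - ⅐*13) + 87)² = ((11/7 - 13/7) + 87)² = (-2/7 + 87)² = (607/7)² = 368449/49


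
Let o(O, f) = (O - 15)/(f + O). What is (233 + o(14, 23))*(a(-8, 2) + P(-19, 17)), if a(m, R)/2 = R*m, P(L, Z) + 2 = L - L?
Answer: -293080/37 ≈ -7921.1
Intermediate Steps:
P(L, Z) = -2 (P(L, Z) = -2 + (L - L) = -2 + 0 = -2)
o(O, f) = (-15 + O)/(O + f)
a(m, R) = 2*R*m (a(m, R) = 2*(R*m) = 2*R*m)
(233 + o(14, 23))*(a(-8, 2) + P(-19, 17)) = (233 + (-15 + 14)/(14 + 23))*(2*2*(-8) - 2) = (233 - 1/37)*(-32 - 2) = (233 + (1/37)*(-1))*(-34) = (233 - 1/37)*(-34) = (8620/37)*(-34) = -293080/37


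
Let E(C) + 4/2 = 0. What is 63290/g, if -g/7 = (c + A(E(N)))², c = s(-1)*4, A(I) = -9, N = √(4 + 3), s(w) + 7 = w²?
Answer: -63290/7623 ≈ -8.3025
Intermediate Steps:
s(w) = -7 + w²
N = √7 ≈ 2.6458
E(C) = -2 (E(C) = -2 + 0 = -2)
c = -24 (c = (-7 + (-1)²)*4 = (-7 + 1)*4 = -6*4 = -24)
g = -7623 (g = -7*(-24 - 9)² = -7*(-33)² = -7*1089 = -7623)
63290/g = 63290/(-7623) = 63290*(-1/7623) = -63290/7623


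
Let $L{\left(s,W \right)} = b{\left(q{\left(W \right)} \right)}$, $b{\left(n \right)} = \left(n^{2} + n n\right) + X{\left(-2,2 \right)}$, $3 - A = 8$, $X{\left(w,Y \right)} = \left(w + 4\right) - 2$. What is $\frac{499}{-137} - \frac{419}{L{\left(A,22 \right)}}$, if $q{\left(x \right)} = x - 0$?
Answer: $- \frac{540435}{132616} \approx -4.0752$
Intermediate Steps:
$q{\left(x \right)} = x$ ($q{\left(x \right)} = x + 0 = x$)
$X{\left(w,Y \right)} = 2 + w$ ($X{\left(w,Y \right)} = \left(4 + w\right) - 2 = 2 + w$)
$A = -5$ ($A = 3 - 8 = -5$)
$b{\left(n \right)} = 2 n^{2}$ ($b{\left(n \right)} = \left(n^{2} + n n\right) + \left(2 - 2\right) = \left(n^{2} + n^{2}\right) + 0 = 2 n^{2} + 0 = 2 n^{2}$)
$L{\left(s,W \right)} = 2 W^{2}$
$\frac{499}{-137} - \frac{419}{L{\left(A,22 \right)}} = \frac{499}{-137} - \frac{419}{2 \cdot 22^{2}} = 499 \left(- \frac{1}{137}\right) - \frac{419}{2 \cdot 484} = - \frac{499}{137} - \frac{419}{968} = - \frac{540435}{132616}$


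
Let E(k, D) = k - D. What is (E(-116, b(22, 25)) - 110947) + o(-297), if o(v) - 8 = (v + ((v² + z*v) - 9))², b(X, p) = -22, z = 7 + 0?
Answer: 7365647943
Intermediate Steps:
z = 7
o(v) = 8 + (-9 + v² + 8*v)² (o(v) = 8 + (v + ((v² + 7*v) - 9))² = 8 + (v + (-9 + v² + 7*v))² = 8 + (-9 + v² + 8*v)²)
(E(-116, b(22, 25)) - 110947) + o(-297) = ((-116 - 1*(-22)) - 110947) + (8 + (-9 + (-297)² + 8*(-297))²) = ((-116 + 22) - 110947) + (8 + (-9 + 88209 - 2376)²) = (-94 - 110947) + (8 + 85824²) = -111041 + (8 + 7365758976) = -111041 + 7365758984 = 7365647943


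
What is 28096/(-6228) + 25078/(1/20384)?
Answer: 795922748240/1557 ≈ 5.1119e+8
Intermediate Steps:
28096/(-6228) + 25078/(1/20384) = 28096*(-1/6228) + 25078/(1/20384) = -7024/1557 + 25078*20384 = -7024/1557 + 511189952 = 795922748240/1557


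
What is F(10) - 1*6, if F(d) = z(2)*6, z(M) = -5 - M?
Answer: -48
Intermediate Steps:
F(d) = -42 (F(d) = (-5 - 1*2)*6 = (-5 - 2)*6 = -7*6 = -42)
F(10) - 1*6 = -42 - 1*6 = -42 - 6 = -48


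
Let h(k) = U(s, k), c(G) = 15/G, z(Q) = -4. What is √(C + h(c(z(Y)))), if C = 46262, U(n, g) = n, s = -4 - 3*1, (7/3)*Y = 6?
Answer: 29*√55 ≈ 215.07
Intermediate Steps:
Y = 18/7 (Y = (3/7)*6 = 18/7 ≈ 2.5714)
s = -7 (s = -4 - 3 = -7)
h(k) = -7
√(C + h(c(z(Y)))) = √(46262 - 7) = √46255 = 29*√55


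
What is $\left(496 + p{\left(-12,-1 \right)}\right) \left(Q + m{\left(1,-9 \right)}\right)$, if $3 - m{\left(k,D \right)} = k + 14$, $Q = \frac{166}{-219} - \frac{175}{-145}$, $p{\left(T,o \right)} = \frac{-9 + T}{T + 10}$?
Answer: $- \frac{74314693}{12702} \approx -5850.6$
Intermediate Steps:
$p{\left(T,o \right)} = \frac{-9 + T}{10 + T}$
$Q = \frac{2851}{6351}$ ($Q = 166 \left(- \frac{1}{219}\right) - - \frac{35}{29} = - \frac{166}{219} + \frac{35}{29} = \frac{2851}{6351} \approx 0.44891$)
$m{\left(k,D \right)} = -11 - k$ ($m{\left(k,D \right)} = 3 - \left(k + 14\right) = 3 - \left(14 + k\right) = -11 - k$)
$\left(496 + p{\left(-12,-1 \right)}\right) \left(Q + m{\left(1,-9 \right)}\right) = \left(496 + \frac{-9 - 12}{10 - 12}\right) \left(\frac{2851}{6351} - 12\right) = \left(496 + \frac{1}{-2} \left(-21\right)\right) \left(\frac{2851}{6351} - 12\right) = \left(496 - - \frac{21}{2}\right) \left(\frac{2851}{6351} - 12\right) = \left(496 + \frac{21}{2}\right) \left(- \frac{73361}{6351}\right) = \frac{1013}{2} \left(- \frac{73361}{6351}\right) = - \frac{74314693}{12702}$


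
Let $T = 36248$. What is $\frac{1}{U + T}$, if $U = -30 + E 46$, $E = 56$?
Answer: $\frac{1}{38794} \approx 2.5777 \cdot 10^{-5}$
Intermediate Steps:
$U = 2546$ ($U = -30 + 56 \cdot 46 = -30 + 2576 = 2546$)
$\frac{1}{U + T} = \frac{1}{2546 + 36248} = \frac{1}{38794}$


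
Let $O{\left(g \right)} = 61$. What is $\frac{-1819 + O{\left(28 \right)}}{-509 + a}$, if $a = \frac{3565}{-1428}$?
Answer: $\frac{2510424}{730417} \approx 3.437$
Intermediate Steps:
$a = - \frac{3565}{1428}$ ($a = 3565 \left(- \frac{1}{1428}\right) = - \frac{3565}{1428} \approx -2.4965$)
$\frac{-1819 + O{\left(28 \right)}}{-509 + a} = \frac{-1819 + 61}{-509 - \frac{3565}{1428}} = - \frac{1758}{- \frac{730417}{1428}} = \left(-1758\right) \left(- \frac{1428}{730417}\right) = \frac{2510424}{730417}$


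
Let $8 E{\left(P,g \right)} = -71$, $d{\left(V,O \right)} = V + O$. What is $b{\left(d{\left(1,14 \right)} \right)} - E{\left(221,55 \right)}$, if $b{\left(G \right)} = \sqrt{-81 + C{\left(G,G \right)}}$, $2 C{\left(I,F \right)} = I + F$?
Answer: $\frac{71}{8} + i \sqrt{66} \approx 8.875 + 8.124 i$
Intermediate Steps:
$d{\left(V,O \right)} = O + V$
$C{\left(I,F \right)} = \frac{F}{2} + \frac{I}{2}$ ($C{\left(I,F \right)} = \frac{I + F}{2} = \frac{F + I}{2} = \frac{F}{2} + \frac{I}{2}$)
$b{\left(G \right)} = \sqrt{-81 + G}$ ($b{\left(G \right)} = \sqrt{-81 + \left(\frac{G}{2} + \frac{G}{2}\right)} = \sqrt{-81 + G}$)
$E{\left(P,g \right)} = - \frac{71}{8}$ ($E{\left(P,g \right)} = \frac{1}{8} \left(-71\right) = - \frac{71}{8}$)
$b{\left(d{\left(1,14 \right)} \right)} - E{\left(221,55 \right)} = \sqrt{-81 + \left(14 + 1\right)} - - \frac{71}{8} = \sqrt{-81 + 15} + \frac{71}{8} = \sqrt{-66} + \frac{71}{8} = i \sqrt{66} + \frac{71}{8} = \frac{71}{8} + i \sqrt{66}$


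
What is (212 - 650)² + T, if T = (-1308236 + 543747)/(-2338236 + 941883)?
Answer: 267882709421/1396353 ≈ 1.9184e+5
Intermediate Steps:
T = 764489/1396353 (T = -764489/(-1396353) = -764489*(-1/1396353) = 764489/1396353 ≈ 0.54749)
(212 - 650)² + T = (212 - 650)² + 764489/1396353 = (-438)² + 764489/1396353 = 191844 + 764489/1396353 = 267882709421/1396353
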